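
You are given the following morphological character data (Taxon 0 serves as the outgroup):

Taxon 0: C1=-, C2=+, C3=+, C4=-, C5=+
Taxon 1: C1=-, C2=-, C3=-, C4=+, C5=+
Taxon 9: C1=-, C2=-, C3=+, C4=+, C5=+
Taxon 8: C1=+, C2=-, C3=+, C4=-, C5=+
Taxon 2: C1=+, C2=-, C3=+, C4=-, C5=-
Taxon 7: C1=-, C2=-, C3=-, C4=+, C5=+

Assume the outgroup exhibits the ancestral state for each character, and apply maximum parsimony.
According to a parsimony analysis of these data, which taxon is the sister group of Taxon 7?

Character polarity is set by the outgroup: the derived state is whichever differs from the outgroup's state, so for C2, C3, C5 the derived state is '-', and for the remaining characters it is '+'.
C1: derived state '+' in Taxon 2 and Taxon 8 only — synapomorphy for {Taxon 2, Taxon 8}.
All ingroup taxa share the derived state '-' for C2; it defines the ingroup but does not resolve relationships within it.
Only Taxon 1 and Taxon 7 show the derived state '-' for C3, supporting them as a clade.
C4: derived state '+' in Taxon 1, Taxon 7, and Taxon 9 only — synapomorphy for {Taxon 1, Taxon 7, Taxon 9}.
C5 (derived state '-') is unique to Taxon 2 (autapomorphy; uninformative for grouping).
Most parsimonious ingroup topology: (((Taxon 1,Taxon 7),Taxon 9),(Taxon 8,Taxon 2)).
Taxon 7 and Taxon 1 form a cherry on this tree, so they are sister taxa.

Taxon 1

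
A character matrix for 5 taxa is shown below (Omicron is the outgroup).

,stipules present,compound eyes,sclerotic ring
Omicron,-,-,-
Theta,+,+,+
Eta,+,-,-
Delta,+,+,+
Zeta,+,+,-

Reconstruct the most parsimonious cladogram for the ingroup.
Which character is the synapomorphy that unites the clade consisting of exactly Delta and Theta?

sclerotic ring

The outgroup has state '-' for every character, so '+' is the derived state throughout.
All ingroup taxa share the derived state '+' for stipules present; it defines the ingroup but does not resolve relationships within it.
compound eyes: derived state '+' in Delta, Theta, and Zeta only — synapomorphy for {Delta, Theta, Zeta}.
sclerotic ring: derived state '+' in Delta and Theta only — synapomorphy for {Delta, Theta}.
Most parsimonious ingroup topology: (((Theta,Delta),Zeta),Eta).
The clade {Delta, Theta} is supported by sclerotic ring: its derived state '+' occurs in exactly those taxa and in no other taxon (including the outgroup).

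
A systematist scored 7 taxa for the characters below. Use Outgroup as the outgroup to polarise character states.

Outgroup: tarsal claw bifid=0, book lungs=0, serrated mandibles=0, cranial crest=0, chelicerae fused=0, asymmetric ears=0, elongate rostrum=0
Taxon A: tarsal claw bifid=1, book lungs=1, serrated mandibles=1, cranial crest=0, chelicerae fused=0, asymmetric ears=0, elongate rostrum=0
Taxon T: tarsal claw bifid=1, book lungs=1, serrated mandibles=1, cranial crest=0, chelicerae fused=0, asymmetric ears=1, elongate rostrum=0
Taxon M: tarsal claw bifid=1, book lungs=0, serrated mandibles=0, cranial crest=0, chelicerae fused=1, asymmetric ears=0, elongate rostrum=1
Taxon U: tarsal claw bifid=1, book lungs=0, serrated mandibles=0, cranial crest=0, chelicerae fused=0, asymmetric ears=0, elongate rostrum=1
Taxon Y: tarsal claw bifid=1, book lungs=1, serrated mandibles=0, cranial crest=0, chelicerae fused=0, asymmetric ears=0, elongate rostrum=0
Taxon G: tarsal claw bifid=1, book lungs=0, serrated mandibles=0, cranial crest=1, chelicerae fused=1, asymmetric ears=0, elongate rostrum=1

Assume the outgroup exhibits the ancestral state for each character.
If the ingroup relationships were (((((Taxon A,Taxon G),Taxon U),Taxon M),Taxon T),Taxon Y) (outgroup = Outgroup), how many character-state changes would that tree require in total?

Map each character onto (((((Taxon A,Taxon G),Taxon U),Taxon M),Taxon T),Taxon Y) (rooted by Outgroup) and count the minimum state changes it requires (Fitch parsimony):
tarsal claw bifid: 1; book lungs: 3; serrated mandibles: 2; cranial crest: 1; chelicerae fused: 2; asymmetric ears: 1; elongate rostrum: 2.
Total tree length = 12.

12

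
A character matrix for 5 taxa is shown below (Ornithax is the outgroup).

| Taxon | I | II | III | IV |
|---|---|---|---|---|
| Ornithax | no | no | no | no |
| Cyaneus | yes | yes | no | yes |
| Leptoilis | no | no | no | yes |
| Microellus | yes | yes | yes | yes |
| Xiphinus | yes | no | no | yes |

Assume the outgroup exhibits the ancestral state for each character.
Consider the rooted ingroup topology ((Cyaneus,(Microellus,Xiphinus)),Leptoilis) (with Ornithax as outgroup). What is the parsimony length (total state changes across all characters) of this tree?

Map each character onto ((Cyaneus,(Microellus,Xiphinus)),Leptoilis) (rooted by Ornithax) and count the minimum state changes it requires (Fitch parsimony):
I: 1; II: 2; III: 1; IV: 1.
Total tree length = 5.

5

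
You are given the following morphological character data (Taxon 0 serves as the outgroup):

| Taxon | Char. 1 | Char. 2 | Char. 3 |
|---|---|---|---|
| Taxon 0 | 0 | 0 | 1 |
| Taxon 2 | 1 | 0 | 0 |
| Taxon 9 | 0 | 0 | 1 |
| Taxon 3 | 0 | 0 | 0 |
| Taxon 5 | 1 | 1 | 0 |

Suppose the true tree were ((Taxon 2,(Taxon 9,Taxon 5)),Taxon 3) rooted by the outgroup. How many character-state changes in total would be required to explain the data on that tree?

5

Map each character onto ((Taxon 2,(Taxon 9,Taxon 5)),Taxon 3) (rooted by Taxon 0) and count the minimum state changes it requires (Fitch parsimony):
Char. 1: 2; Char. 2: 1; Char. 3: 2.
Total tree length = 5.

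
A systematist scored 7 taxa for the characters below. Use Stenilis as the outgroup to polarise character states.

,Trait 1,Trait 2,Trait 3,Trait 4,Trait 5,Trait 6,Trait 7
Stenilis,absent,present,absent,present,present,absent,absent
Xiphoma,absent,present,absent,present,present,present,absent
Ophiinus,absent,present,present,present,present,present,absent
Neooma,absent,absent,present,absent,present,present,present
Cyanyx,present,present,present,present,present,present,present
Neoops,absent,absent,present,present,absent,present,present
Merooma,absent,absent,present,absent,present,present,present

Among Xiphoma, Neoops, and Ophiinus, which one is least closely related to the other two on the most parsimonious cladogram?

Character polarity is set by the outgroup: the derived state is whichever differs from the outgroup's state, so for Trait 2, Trait 4, Trait 5 the derived state is 'absent', and for the remaining characters it is 'present'.
Trait 1: derived state 'present' in Cyanyx only — an autapomorphy, so it tells us nothing about relationships among taxa.
Only Merooma, Neooma, and Neoops show the derived state 'absent' for Trait 2, supporting them as a clade.
Only Cyanyx, Merooma, Neooma, Neoops, and Ophiinus show the derived state 'present' for Trait 3, supporting them as a clade.
Trait 4 (derived state 'absent') is shared by Merooma and Neooma — a synapomorphy uniting that clade.
Trait 5 (derived state 'absent') is unique to Neoops (autapomorphy; uninformative for grouping).
Trait 6 (derived state 'present') is shared by all ingroup taxa — unites the whole ingroup.
Only Cyanyx, Merooma, Neooma, and Neoops show the derived state 'present' for Trait 7, supporting them as a clade.
Most parsimonious ingroup topology: (Xiphoma,(Ophiinus,(((Neooma,Merooma),Neoops),Cyanyx))).
Neoops and Ophiinus share a more recent common ancestor with each other than either does with Xiphoma, so Xiphoma is the least closely related of the three.

Xiphoma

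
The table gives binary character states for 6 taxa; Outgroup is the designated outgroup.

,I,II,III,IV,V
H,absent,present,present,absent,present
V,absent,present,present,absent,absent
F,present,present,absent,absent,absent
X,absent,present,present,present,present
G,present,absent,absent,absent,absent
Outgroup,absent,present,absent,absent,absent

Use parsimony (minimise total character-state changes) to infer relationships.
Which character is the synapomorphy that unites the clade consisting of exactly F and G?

I

Character polarity is set by the outgroup: the derived state is whichever differs from the outgroup's state, so for II the derived state is 'absent', and for the remaining characters it is 'present'.
I: derived state 'present' in F and G only — synapomorphy for {F, G}.
II: derived state 'absent' in G only — an autapomorphy, so it tells us nothing about relationships among taxa.
III: derived state 'present' in H, V, and X only — synapomorphy for {H, V, X}.
IV: derived state 'present' in X only — an autapomorphy, so it tells us nothing about relationships among taxa.
Only H and X show the derived state 'present' for V, supporting them as a clade.
Most parsimonious ingroup topology: ((F,G),((H,X),V)).
The clade {F, G} is supported by I: its derived state 'present' occurs in exactly those taxa and in no other taxon (including the outgroup).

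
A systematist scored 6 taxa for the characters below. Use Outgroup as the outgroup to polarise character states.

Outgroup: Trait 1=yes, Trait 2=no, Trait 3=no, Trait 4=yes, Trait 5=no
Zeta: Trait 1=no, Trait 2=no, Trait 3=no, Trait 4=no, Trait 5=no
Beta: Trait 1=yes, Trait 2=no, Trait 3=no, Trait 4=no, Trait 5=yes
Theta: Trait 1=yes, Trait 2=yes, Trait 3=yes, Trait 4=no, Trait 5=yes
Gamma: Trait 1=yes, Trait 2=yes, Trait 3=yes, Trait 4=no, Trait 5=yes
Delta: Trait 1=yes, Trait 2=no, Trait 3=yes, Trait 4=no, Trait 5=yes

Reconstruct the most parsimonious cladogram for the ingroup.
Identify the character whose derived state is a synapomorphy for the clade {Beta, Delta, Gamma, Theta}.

Character polarity is set by the outgroup: the derived state is whichever differs from the outgroup's state, so for Trait 1, Trait 4 the derived state is 'no', and for the remaining characters it is 'yes'.
Trait 1: derived state 'no' in Zeta only — an autapomorphy, so it tells us nothing about relationships among taxa.
Only Gamma and Theta show the derived state 'yes' for Trait 2, supporting them as a clade.
Trait 3: derived state 'yes' in Delta, Gamma, and Theta only — synapomorphy for {Delta, Gamma, Theta}.
Trait 4 (derived state 'no') is shared by all ingroup taxa — unites the whole ingroup.
Trait 5: derived state 'yes' in Beta, Delta, Gamma, and Theta only — synapomorphy for {Beta, Delta, Gamma, Theta}.
Most parsimonious ingroup topology: (Zeta,(Beta,((Theta,Gamma),Delta))).
The clade {Beta, Delta, Gamma, Theta} is supported by Trait 5: its derived state 'yes' occurs in exactly those taxa and in no other taxon (including the outgroup).

Trait 5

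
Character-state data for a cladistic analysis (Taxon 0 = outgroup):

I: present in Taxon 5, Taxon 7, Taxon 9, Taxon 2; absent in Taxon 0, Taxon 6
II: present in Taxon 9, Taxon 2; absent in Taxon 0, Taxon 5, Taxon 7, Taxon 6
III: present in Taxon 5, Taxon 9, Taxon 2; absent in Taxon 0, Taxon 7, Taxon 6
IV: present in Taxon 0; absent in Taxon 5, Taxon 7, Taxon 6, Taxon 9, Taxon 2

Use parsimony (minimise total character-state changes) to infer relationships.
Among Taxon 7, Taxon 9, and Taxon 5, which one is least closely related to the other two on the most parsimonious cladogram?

Character polarity is set by the outgroup: the derived state is whichever differs from the outgroup's state, so for IV the derived state is 'absent', and for the remaining characters it is 'present'.
Only Taxon 2, Taxon 5, Taxon 7, and Taxon 9 show the derived state 'present' for I, supporting them as a clade.
II (derived state 'present') is shared by Taxon 2 and Taxon 9 — a synapomorphy uniting that clade.
III: derived state 'present' in Taxon 2, Taxon 5, and Taxon 9 only — synapomorphy for {Taxon 2, Taxon 5, Taxon 9}.
IV (derived state 'absent') is shared by all ingroup taxa — unites the whole ingroup.
Most parsimonious ingroup topology: (((Taxon 5,(Taxon 9,Taxon 2)),Taxon 7),Taxon 6).
Taxon 9 and Taxon 5 share a more recent common ancestor with each other than either does with Taxon 7, so Taxon 7 is the least closely related of the three.

Taxon 7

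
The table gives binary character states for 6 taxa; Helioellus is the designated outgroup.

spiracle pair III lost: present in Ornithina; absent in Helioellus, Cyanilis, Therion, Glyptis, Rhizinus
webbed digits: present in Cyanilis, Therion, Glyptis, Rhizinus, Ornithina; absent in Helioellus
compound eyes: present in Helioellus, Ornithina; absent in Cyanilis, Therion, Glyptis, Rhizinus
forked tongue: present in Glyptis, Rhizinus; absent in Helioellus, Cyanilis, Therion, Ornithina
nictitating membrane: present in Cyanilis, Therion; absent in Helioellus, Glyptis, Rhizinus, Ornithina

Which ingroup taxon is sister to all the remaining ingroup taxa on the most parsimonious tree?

Ornithina

Character polarity is set by the outgroup: the derived state is whichever differs from the outgroup's state, so for compound eyes the derived state is 'absent', and for the remaining characters it is 'present'.
spiracle pair III lost: derived state 'present' in Ornithina only — an autapomorphy, so it tells us nothing about relationships among taxa.
webbed digits (derived state 'present') is shared by all ingroup taxa — unites the whole ingroup.
Only Cyanilis, Glyptis, Rhizinus, and Therion show the derived state 'absent' for compound eyes, supporting them as a clade.
Only Glyptis and Rhizinus show the derived state 'present' for forked tongue, supporting them as a clade.
Only Cyanilis and Therion show the derived state 'present' for nictitating membrane, supporting them as a clade.
Most parsimonious ingroup topology: (((Cyanilis,Therion),(Glyptis,Rhizinus)),Ornithina).
Ornithina is sister to the clade containing all other ingroup taxa, so it is the earliest-diverging (most basal) ingroup lineage.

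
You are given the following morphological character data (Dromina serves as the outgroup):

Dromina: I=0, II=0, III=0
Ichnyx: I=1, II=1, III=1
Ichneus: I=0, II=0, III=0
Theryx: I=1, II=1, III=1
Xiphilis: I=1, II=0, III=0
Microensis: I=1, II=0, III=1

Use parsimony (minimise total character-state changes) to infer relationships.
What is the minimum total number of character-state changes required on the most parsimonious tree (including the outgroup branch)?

3

The outgroup has state '0' for every character, so '1' is the derived state throughout.
Only Ichnyx, Microensis, Theryx, and Xiphilis show the derived state '1' for I, supporting them as a clade.
II (derived state '1') is shared by Ichnyx and Theryx — a synapomorphy uniting that clade.
III: derived state '1' in Ichnyx, Microensis, and Theryx only — synapomorphy for {Ichnyx, Microensis, Theryx}.
Most parsimonious ingroup topology: ((((Ichnyx,Theryx),Microensis),Xiphilis),Ichneus).
Changes per character on this tree: I: 1; II: 1; III: 1.
Total = 3.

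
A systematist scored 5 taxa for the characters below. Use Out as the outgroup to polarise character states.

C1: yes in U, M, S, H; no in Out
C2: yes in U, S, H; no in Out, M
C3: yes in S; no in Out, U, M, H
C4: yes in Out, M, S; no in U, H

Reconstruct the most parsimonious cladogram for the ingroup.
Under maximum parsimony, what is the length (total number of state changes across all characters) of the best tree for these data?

4

Character polarity is set by the outgroup: the derived state is whichever differs from the outgroup's state, so for C4 the derived state is 'no', and for the remaining characters it is 'yes'.
C1 (derived state 'yes') is shared by all ingroup taxa — unites the whole ingroup.
C2 (derived state 'yes') is shared by H, S, and U — a synapomorphy uniting that clade.
C3: derived state 'yes' in S only — an autapomorphy, so it tells us nothing about relationships among taxa.
C4: derived state 'no' in H and U only — synapomorphy for {H, U}.
Most parsimonious ingroup topology: (((U,H),S),M).
Changes per character on this tree: C1: 1; C2: 1; C3: 1; C4: 1.
Total = 4.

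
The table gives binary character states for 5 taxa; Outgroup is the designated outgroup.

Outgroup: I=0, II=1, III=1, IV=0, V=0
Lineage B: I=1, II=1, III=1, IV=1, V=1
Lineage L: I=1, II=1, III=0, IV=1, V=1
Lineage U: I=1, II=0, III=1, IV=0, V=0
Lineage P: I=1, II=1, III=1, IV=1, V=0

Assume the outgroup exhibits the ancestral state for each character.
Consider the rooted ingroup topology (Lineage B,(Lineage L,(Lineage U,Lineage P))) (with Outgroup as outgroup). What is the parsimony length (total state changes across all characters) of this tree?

7

Map each character onto (Lineage B,(Lineage L,(Lineage U,Lineage P))) (rooted by Outgroup) and count the minimum state changes it requires (Fitch parsimony):
I: 1; II: 1; III: 1; IV: 2; V: 2.
Total tree length = 7.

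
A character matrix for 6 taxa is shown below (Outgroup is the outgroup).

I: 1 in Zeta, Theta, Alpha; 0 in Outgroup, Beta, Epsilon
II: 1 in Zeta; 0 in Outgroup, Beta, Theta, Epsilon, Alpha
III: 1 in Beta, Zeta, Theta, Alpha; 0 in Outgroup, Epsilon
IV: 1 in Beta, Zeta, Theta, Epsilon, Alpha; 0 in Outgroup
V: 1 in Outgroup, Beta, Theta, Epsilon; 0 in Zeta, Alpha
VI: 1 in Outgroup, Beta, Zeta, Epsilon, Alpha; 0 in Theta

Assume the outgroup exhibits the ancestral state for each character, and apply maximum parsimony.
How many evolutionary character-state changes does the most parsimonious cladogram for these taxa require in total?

6

Character polarity is set by the outgroup: the derived state is whichever differs from the outgroup's state, so for V, VI the derived state is '0', and for the remaining characters it is '1'.
I (derived state '1') is shared by Alpha, Theta, and Zeta — a synapomorphy uniting that clade.
II (derived state '1') is unique to Zeta (autapomorphy; uninformative for grouping).
III: derived state '1' in Alpha, Beta, Theta, and Zeta only — synapomorphy for {Alpha, Beta, Theta, Zeta}.
IV (derived state '1') is shared by all ingroup taxa — unites the whole ingroup.
V: derived state '0' in Alpha and Zeta only — synapomorphy for {Alpha, Zeta}.
VI (derived state '0') is unique to Theta (autapomorphy; uninformative for grouping).
Most parsimonious ingroup topology: ((Beta,((Zeta,Alpha),Theta)),Epsilon).
Changes per character on this tree: I: 1; II: 1; III: 1; IV: 1; V: 1; VI: 1.
Total = 6.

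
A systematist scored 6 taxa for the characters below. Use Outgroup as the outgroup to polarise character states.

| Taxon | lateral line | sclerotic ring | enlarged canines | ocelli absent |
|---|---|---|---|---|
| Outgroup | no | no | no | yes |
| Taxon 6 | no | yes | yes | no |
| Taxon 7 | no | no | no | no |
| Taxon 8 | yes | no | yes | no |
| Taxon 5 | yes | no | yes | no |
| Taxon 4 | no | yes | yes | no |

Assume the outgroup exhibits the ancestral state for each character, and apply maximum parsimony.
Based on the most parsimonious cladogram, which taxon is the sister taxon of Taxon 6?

Character polarity is set by the outgroup: the derived state is whichever differs from the outgroup's state, so for ocelli absent the derived state is 'no', and for the remaining characters it is 'yes'.
lateral line: derived state 'yes' in Taxon 5 and Taxon 8 only — synapomorphy for {Taxon 5, Taxon 8}.
sclerotic ring: derived state 'yes' in Taxon 4 and Taxon 6 only — synapomorphy for {Taxon 4, Taxon 6}.
Only Taxon 4, Taxon 5, Taxon 6, and Taxon 8 show the derived state 'yes' for enlarged canines, supporting them as a clade.
All ingroup taxa share the derived state 'no' for ocelli absent; it defines the ingroup but does not resolve relationships within it.
Most parsimonious ingroup topology: (((Taxon 6,Taxon 4),(Taxon 8,Taxon 5)),Taxon 7).
Taxon 6 and Taxon 4 form a cherry on this tree, so they are sister taxa.

Taxon 4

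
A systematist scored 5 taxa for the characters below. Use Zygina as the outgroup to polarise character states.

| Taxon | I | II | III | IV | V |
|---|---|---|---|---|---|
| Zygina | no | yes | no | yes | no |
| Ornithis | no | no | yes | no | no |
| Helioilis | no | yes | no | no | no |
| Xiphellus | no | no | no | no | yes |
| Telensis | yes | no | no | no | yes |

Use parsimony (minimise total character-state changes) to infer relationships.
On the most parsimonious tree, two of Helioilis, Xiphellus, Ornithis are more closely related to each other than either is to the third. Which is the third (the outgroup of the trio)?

Character polarity is set by the outgroup: the derived state is whichever differs from the outgroup's state, so for II, IV the derived state is 'no', and for the remaining characters it is 'yes'.
I (derived state 'yes') is unique to Telensis (autapomorphy; uninformative for grouping).
II (derived state 'no') is shared by Ornithis, Telensis, and Xiphellus — a synapomorphy uniting that clade.
III: derived state 'yes' in Ornithis only — an autapomorphy, so it tells us nothing about relationships among taxa.
All ingroup taxa share the derived state 'no' for IV; it defines the ingroup but does not resolve relationships within it.
Only Telensis and Xiphellus show the derived state 'yes' for V, supporting them as a clade.
Most parsimonious ingroup topology: ((Ornithis,(Xiphellus,Telensis)),Helioilis).
Ornithis and Xiphellus share a more recent common ancestor with each other than either does with Helioilis, so Helioilis is the least closely related of the three.

Helioilis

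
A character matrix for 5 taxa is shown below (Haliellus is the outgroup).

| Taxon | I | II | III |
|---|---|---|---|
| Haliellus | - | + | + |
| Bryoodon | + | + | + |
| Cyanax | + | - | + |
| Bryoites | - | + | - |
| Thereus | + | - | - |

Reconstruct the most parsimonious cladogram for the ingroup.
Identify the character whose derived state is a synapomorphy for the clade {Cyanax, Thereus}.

Character polarity is set by the outgroup: the derived state is whichever differs from the outgroup's state, so for II, III the derived state is '-', and for the remaining characters it is '+'.
Only Bryoodon, Cyanax, and Thereus show the derived state '+' for I, supporting them as a clade.
II: derived state '-' in Cyanax and Thereus only — synapomorphy for {Cyanax, Thereus}.
III groups Bryoites and Thereus, which is incompatible with the clades supported by the remaining characters; treating it as convergent (homoplasy) costs fewer steps than any alternative tree.
Most parsimonious ingroup topology: ((Bryoodon,(Cyanax,Thereus)),Bryoites).
The clade {Cyanax, Thereus} is supported by II: its derived state '-' occurs in exactly those taxa and in no other taxon (including the outgroup).

II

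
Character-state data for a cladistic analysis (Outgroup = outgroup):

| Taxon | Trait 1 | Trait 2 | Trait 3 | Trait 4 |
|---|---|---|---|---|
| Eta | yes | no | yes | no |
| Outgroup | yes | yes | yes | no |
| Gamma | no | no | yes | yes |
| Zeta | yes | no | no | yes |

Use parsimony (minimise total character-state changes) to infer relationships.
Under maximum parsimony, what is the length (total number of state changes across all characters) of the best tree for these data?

Character polarity is set by the outgroup: the derived state is whichever differs from the outgroup's state, so for Trait 1, Trait 2, Trait 3 the derived state is 'no', and for the remaining characters it is 'yes'.
Trait 1: derived state 'no' in Gamma only — an autapomorphy, so it tells us nothing about relationships among taxa.
All ingroup taxa share the derived state 'no' for Trait 2; it defines the ingroup but does not resolve relationships within it.
Trait 3 (derived state 'no') is unique to Zeta (autapomorphy; uninformative for grouping).
Trait 4 (derived state 'yes') is shared by Gamma and Zeta — a synapomorphy uniting that clade.
Most parsimonious ingroup topology: ((Zeta,Gamma),Eta).
Changes per character on this tree: Trait 1: 1; Trait 2: 1; Trait 3: 1; Trait 4: 1.
Total = 4.

4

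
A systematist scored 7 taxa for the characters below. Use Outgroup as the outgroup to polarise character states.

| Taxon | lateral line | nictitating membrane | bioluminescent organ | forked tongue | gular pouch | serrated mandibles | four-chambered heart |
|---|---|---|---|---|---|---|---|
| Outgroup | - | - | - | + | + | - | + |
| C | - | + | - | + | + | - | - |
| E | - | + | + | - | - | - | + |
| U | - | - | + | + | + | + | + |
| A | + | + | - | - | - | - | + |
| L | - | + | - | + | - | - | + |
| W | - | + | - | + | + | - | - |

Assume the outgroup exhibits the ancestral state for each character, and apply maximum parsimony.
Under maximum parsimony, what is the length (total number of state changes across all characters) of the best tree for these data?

Character polarity is set by the outgroup: the derived state is whichever differs from the outgroup's state, so for forked tongue, gular pouch, four-chambered heart the derived state is '-', and for the remaining characters it is '+'.
lateral line (derived state '+') is unique to A (autapomorphy; uninformative for grouping).
Only A, C, E, L, and W show the derived state '+' for nictitating membrane, supporting them as a clade.
bioluminescent organ (state '+') occurs in E and U but conflicts with the nesting implied by the other characters — most parsimoniously interpreted as homoplasy.
Only A and E show the derived state '-' for forked tongue, supporting them as a clade.
gular pouch (derived state '-') is shared by A, E, and L — a synapomorphy uniting that clade.
serrated mandibles (derived state '+') is unique to U (autapomorphy; uninformative for grouping).
four-chambered heart: derived state '-' in C and W only — synapomorphy for {C, W}.
Most parsimonious ingroup topology: (((C,W),((E,A),L)),U).
Changes per character on this tree: lateral line: 1; nictitating membrane: 1; bioluminescent organ: 2; forked tongue: 1; gular pouch: 1; serrated mandibles: 1; four-chambered heart: 1.
Total = 8.

8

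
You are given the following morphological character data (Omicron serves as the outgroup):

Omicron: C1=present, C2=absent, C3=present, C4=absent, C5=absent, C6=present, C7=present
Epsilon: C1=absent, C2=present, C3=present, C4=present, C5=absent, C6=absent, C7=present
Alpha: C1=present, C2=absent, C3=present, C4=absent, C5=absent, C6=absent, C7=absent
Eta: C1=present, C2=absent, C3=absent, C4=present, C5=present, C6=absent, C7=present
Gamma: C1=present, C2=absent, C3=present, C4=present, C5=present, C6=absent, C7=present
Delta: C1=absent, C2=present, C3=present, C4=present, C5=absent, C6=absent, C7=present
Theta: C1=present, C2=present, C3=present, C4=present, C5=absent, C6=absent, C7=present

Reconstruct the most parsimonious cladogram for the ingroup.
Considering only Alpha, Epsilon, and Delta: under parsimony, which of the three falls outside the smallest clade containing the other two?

Alpha

Character polarity is set by the outgroup: the derived state is whichever differs from the outgroup's state, so for C1, C3, C6, C7 the derived state is 'absent', and for the remaining characters it is 'present'.
Only Delta and Epsilon show the derived state 'absent' for C1, supporting them as a clade.
C2 (derived state 'present') is shared by Delta, Epsilon, and Theta — a synapomorphy uniting that clade.
C3: derived state 'absent' in Eta only — an autapomorphy, so it tells us nothing about relationships among taxa.
Only Delta, Epsilon, Eta, Gamma, and Theta show the derived state 'present' for C4, supporting them as a clade.
Only Eta and Gamma show the derived state 'present' for C5, supporting them as a clade.
C6 (derived state 'absent') is shared by all ingroup taxa — unites the whole ingroup.
C7: derived state 'absent' in Alpha only — an autapomorphy, so it tells us nothing about relationships among taxa.
Most parsimonious ingroup topology: ((((Epsilon,Delta),Theta),(Eta,Gamma)),Alpha).
Delta and Epsilon share a more recent common ancestor with each other than either does with Alpha, so Alpha is the least closely related of the three.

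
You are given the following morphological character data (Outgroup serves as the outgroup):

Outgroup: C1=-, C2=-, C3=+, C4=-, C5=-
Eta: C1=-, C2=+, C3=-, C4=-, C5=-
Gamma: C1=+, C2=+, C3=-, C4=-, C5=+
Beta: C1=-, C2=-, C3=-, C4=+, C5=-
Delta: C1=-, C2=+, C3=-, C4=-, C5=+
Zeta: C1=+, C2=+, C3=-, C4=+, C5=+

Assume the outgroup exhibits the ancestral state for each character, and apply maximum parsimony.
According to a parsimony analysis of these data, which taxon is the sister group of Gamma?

Zeta

Character polarity is set by the outgroup: the derived state is whichever differs from the outgroup's state, so for C3 the derived state is '-', and for the remaining characters it is '+'.
C1 (derived state '+') is shared by Gamma and Zeta — a synapomorphy uniting that clade.
C2 (derived state '+') is shared by Delta, Eta, Gamma, and Zeta — a synapomorphy uniting that clade.
C3 (derived state '-') is shared by all ingroup taxa — unites the whole ingroup.
C4 (state '+') occurs in Beta and Zeta but conflicts with the nesting implied by the other characters — most parsimoniously interpreted as homoplasy.
C5 (derived state '+') is shared by Delta, Gamma, and Zeta — a synapomorphy uniting that clade.
Most parsimonious ingroup topology: ((Eta,((Gamma,Zeta),Delta)),Beta).
Gamma and Zeta form a cherry on this tree, so they are sister taxa.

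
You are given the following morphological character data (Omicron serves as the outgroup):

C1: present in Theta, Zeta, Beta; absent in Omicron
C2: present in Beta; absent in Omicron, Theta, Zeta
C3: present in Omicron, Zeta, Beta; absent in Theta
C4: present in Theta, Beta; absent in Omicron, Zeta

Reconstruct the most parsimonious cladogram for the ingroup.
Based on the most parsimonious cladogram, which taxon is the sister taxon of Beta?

Character polarity is set by the outgroup: the derived state is whichever differs from the outgroup's state, so for C3 the derived state is 'absent', and for the remaining characters it is 'present'.
All ingroup taxa share the derived state 'present' for C1; it defines the ingroup but does not resolve relationships within it.
C2: derived state 'present' in Beta only — an autapomorphy, so it tells us nothing about relationships among taxa.
C3 (derived state 'absent') is unique to Theta (autapomorphy; uninformative for grouping).
C4: derived state 'present' in Beta and Theta only — synapomorphy for {Beta, Theta}.
Most parsimonious ingroup topology: ((Theta,Beta),Zeta).
Beta and Theta form a cherry on this tree, so they are sister taxa.

Theta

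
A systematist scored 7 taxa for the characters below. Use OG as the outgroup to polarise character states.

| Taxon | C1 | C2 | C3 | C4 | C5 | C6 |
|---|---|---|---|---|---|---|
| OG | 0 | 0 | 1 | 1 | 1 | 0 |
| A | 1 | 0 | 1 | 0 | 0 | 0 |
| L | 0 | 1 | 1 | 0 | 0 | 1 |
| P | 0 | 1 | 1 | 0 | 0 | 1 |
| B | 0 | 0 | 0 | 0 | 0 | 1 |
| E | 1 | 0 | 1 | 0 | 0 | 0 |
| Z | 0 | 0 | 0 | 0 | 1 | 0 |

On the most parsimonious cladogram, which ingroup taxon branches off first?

Z

Character polarity is set by the outgroup: the derived state is whichever differs from the outgroup's state, so for C3, C4, C5 the derived state is '0', and for the remaining characters it is '1'.
C1: derived state '1' in A and E only — synapomorphy for {A, E}.
C2: derived state '1' in L and P only — synapomorphy for {L, P}.
C3 (state '0') occurs in B and Z but conflicts with the nesting implied by the other characters — most parsimoniously interpreted as homoplasy.
C4 (derived state '0') is shared by all ingroup taxa — unites the whole ingroup.
C5 (derived state '0') is shared by A, B, E, L, and P — a synapomorphy uniting that clade.
C6 (derived state '1') is shared by B, L, and P — a synapomorphy uniting that clade.
Most parsimonious ingroup topology: (((A,E),((L,P),B)),Z).
Z is sister to the clade containing all other ingroup taxa, so it is the earliest-diverging (most basal) ingroup lineage.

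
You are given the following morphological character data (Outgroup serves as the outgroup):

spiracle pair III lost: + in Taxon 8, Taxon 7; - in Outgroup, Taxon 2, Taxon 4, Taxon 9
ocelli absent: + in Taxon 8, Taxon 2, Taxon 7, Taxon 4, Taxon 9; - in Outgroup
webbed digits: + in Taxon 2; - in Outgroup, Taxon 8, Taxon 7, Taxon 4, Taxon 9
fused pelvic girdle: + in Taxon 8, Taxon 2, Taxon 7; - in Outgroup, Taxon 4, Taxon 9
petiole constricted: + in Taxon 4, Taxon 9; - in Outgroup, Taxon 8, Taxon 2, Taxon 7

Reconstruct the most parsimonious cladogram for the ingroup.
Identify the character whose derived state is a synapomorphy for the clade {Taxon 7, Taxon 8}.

The outgroup has state '-' for every character, so '+' is the derived state throughout.
Only Taxon 7 and Taxon 8 show the derived state '+' for spiracle pair III lost, supporting them as a clade.
ocelli absent (derived state '+') is shared by all ingroup taxa — unites the whole ingroup.
webbed digits (derived state '+') is unique to Taxon 2 (autapomorphy; uninformative for grouping).
fused pelvic girdle (derived state '+') is shared by Taxon 2, Taxon 7, and Taxon 8 — a synapomorphy uniting that clade.
Only Taxon 4 and Taxon 9 show the derived state '+' for petiole constricted, supporting them as a clade.
Most parsimonious ingroup topology: (((Taxon 8,Taxon 7),Taxon 2),(Taxon 4,Taxon 9)).
The clade {Taxon 7, Taxon 8} is supported by spiracle pair III lost: its derived state '+' occurs in exactly those taxa and in no other taxon (including the outgroup).

spiracle pair III lost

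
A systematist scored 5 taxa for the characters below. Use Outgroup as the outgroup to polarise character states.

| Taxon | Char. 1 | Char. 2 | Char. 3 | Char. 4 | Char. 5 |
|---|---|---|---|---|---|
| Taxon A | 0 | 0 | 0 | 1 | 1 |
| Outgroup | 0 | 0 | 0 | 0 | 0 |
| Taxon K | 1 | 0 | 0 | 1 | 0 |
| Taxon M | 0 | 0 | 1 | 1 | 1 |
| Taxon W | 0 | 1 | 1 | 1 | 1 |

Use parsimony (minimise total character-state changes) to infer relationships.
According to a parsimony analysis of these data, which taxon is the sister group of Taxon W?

The outgroup has state '0' for every character, so '1' is the derived state throughout.
Char. 1: derived state '1' in Taxon K only — an autapomorphy, so it tells us nothing about relationships among taxa.
Char. 2 (derived state '1') is unique to Taxon W (autapomorphy; uninformative for grouping).
Char. 3 (derived state '1') is shared by Taxon M and Taxon W — a synapomorphy uniting that clade.
All ingroup taxa share the derived state '1' for Char. 4; it defines the ingroup but does not resolve relationships within it.
Char. 5 (derived state '1') is shared by Taxon A, Taxon M, and Taxon W — a synapomorphy uniting that clade.
Most parsimonious ingroup topology: ((Taxon A,(Taxon M,Taxon W)),Taxon K).
Taxon W and Taxon M form a cherry on this tree, so they are sister taxa.

Taxon M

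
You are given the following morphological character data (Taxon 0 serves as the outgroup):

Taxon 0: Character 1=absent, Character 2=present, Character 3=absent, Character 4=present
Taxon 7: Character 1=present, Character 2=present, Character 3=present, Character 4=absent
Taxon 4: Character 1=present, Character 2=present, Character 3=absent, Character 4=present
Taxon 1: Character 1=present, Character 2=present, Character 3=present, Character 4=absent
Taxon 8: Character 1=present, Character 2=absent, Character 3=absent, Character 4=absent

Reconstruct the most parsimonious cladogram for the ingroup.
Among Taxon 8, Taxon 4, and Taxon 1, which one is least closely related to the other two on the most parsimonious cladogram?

Taxon 4

Character polarity is set by the outgroup: the derived state is whichever differs from the outgroup's state, so for Character 2, Character 4 the derived state is 'absent', and for the remaining characters it is 'present'.
Character 1 (derived state 'present') is shared by all ingroup taxa — unites the whole ingroup.
Character 2: derived state 'absent' in Taxon 8 only — an autapomorphy, so it tells us nothing about relationships among taxa.
Character 3 (derived state 'present') is shared by Taxon 1 and Taxon 7 — a synapomorphy uniting that clade.
Character 4 (derived state 'absent') is shared by Taxon 1, Taxon 7, and Taxon 8 — a synapomorphy uniting that clade.
Most parsimonious ingroup topology: (((Taxon 7,Taxon 1),Taxon 8),Taxon 4).
Taxon 8 and Taxon 1 share a more recent common ancestor with each other than either does with Taxon 4, so Taxon 4 is the least closely related of the three.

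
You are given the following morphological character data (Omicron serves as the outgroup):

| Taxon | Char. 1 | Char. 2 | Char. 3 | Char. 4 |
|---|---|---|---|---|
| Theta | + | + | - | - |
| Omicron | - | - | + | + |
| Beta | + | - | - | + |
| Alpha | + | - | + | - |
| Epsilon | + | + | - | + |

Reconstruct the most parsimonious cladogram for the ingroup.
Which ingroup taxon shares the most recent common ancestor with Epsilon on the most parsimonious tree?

Character polarity is set by the outgroup: the derived state is whichever differs from the outgroup's state, so for Char. 3, Char. 4 the derived state is '-', and for the remaining characters it is '+'.
All ingroup taxa share the derived state '+' for Char. 1; it defines the ingroup but does not resolve relationships within it.
Only Epsilon and Theta show the derived state '+' for Char. 2, supporting them as a clade.
Only Beta, Epsilon, and Theta show the derived state '-' for Char. 3, supporting them as a clade.
Char. 4 groups Alpha and Theta, which is incompatible with the clades supported by the remaining characters; treating it as convergent (homoplasy) costs fewer steps than any alternative tree.
Most parsimonious ingroup topology: (((Epsilon,Theta),Beta),Alpha).
Epsilon and Theta form a cherry on this tree, so they are sister taxa.

Theta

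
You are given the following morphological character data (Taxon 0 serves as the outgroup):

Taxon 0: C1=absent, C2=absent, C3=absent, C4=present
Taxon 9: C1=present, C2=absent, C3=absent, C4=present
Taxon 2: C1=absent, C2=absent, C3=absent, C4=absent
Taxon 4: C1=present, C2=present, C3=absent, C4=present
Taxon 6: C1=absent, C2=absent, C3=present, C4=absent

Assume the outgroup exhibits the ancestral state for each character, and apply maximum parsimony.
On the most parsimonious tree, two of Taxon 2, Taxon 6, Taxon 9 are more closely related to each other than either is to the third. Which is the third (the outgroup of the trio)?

Character polarity is set by the outgroup: the derived state is whichever differs from the outgroup's state, so for C4 the derived state is 'absent', and for the remaining characters it is 'present'.
C1 (derived state 'present') is shared by Taxon 4 and Taxon 9 — a synapomorphy uniting that clade.
C2 (derived state 'present') is unique to Taxon 4 (autapomorphy; uninformative for grouping).
C3 (derived state 'present') is unique to Taxon 6 (autapomorphy; uninformative for grouping).
Only Taxon 2 and Taxon 6 show the derived state 'absent' for C4, supporting them as a clade.
Most parsimonious ingroup topology: ((Taxon 9,Taxon 4),(Taxon 2,Taxon 6)).
Taxon 2 and Taxon 6 share a more recent common ancestor with each other than either does with Taxon 9, so Taxon 9 is the least closely related of the three.

Taxon 9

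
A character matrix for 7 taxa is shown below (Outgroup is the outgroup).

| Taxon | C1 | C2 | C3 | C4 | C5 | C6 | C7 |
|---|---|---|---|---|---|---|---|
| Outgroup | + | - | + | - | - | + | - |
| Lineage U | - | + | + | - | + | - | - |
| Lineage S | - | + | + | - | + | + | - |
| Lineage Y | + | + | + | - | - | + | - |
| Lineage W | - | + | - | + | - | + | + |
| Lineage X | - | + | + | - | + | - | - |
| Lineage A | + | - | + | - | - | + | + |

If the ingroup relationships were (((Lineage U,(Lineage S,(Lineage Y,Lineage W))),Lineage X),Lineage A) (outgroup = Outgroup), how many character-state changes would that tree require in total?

11

Map each character onto (((Lineage U,(Lineage S,(Lineage Y,Lineage W))),Lineage X),Lineage A) (rooted by Outgroup) and count the minimum state changes it requires (Fitch parsimony):
C1: 2; C2: 1; C3: 1; C4: 1; C5: 2; C6: 2; C7: 2.
Total tree length = 11.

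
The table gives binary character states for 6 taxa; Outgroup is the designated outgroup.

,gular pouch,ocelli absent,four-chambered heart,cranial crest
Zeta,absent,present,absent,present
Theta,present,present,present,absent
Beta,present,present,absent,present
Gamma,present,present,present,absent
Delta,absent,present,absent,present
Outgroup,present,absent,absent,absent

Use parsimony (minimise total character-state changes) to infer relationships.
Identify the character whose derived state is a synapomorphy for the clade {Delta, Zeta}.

gular pouch

Character polarity is set by the outgroup: the derived state is whichever differs from the outgroup's state, so for gular pouch the derived state is 'absent', and for the remaining characters it is 'present'.
gular pouch: derived state 'absent' in Delta and Zeta only — synapomorphy for {Delta, Zeta}.
All ingroup taxa share the derived state 'present' for ocelli absent; it defines the ingroup but does not resolve relationships within it.
four-chambered heart (derived state 'present') is shared by Gamma and Theta — a synapomorphy uniting that clade.
Only Beta, Delta, and Zeta show the derived state 'present' for cranial crest, supporting them as a clade.
Most parsimonious ingroup topology: ((Gamma,Theta),((Delta,Zeta),Beta)).
The clade {Delta, Zeta} is supported by gular pouch: its derived state 'absent' occurs in exactly those taxa and in no other taxon (including the outgroup).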